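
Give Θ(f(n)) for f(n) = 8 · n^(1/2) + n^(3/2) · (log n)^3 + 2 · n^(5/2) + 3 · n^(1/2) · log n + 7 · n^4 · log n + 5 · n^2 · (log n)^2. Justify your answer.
f(n) ∈ Θ(n^4 · log n)

Compare the terms by growth order. For large n, n^a · (log n)^b dominates n^a' · (log n)^b' iff a > a', or (a = a' and b > b'). Ranking the 6 terms shows the dominant one is 7 · n^4 · log n. Hence f(n) ∈ Θ(n^4 · log n).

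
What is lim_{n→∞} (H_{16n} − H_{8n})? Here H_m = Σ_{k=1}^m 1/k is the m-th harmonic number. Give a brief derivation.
lim = ln(16/8) = ln 2

Euler-Maclaurin gives H_m = ln m + γ + 1/(2m) + O(1/m^2). The γ and O(1/m) terms cancel in the difference:
  H_{16n} − H_{8n} = ln(16n) − ln(8n) + O(1/n) = ln(16/8) + O(1/n).
Hence the limit is ln(16/8) = ln 2.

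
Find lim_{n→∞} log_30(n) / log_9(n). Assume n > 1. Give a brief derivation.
lim = ln(9) / ln(30) = log_30(9)

Change of base: log_30(n) = ln n / ln 30 and log_9(n) = ln n / ln 9. The ratio is (ln n / ln 30) · (ln 9 / ln n) = ln 9 / ln 30, a constant independent of n. So the limit is ln 9 / ln 30 = log_30(9).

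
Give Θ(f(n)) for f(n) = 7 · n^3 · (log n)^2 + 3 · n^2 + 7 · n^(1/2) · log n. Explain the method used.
f(n) ∈ Θ(n^3 · (log n)^2)

Compare the terms by growth order. For large n, n^a · (log n)^b dominates n^a' · (log n)^b' iff a > a', or (a = a' and b > b'). Ranking the 3 terms shows the dominant one is 7 · n^3 · (log n)^2. Hence f(n) ∈ Θ(n^3 · (log n)^2).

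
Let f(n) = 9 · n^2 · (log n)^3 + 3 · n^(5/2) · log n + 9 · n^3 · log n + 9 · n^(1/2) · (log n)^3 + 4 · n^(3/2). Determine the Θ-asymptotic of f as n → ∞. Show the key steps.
f(n) ∈ Θ(n^3 · log n)

Compare the terms by growth order. For large n, n^a · (log n)^b dominates n^a' · (log n)^b' iff a > a', or (a = a' and b > b'). Ranking the 5 terms shows the dominant one is 9 · n^3 · log n. Hence f(n) ∈ Θ(n^3 · log n).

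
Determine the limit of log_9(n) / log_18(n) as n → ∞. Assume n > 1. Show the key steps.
lim = ln(18) / ln(9) = log_9(18)

Change of base: log_9(n) = ln n / ln 9 and log_18(n) = ln n / ln 18. The ratio is (ln n / ln 9) · (ln 18 / ln n) = ln 18 / ln 9, a constant independent of n. So the limit is ln 18 / ln 9 = log_9(18).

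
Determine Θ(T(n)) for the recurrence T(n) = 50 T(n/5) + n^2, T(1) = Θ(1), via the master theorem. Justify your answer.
T(n) = Θ(n^(log_5 50))

Master theorem: compare f(n) = n^2 to n^(log_5 50) where log_5 50 ≈ 2.431. Since 2 < log_5 50, we have f(n) = O(n^(log_5 50 − ε)) for some ε > 0 — Case 1. Hence T(n) = Θ(n^(log_5 50)).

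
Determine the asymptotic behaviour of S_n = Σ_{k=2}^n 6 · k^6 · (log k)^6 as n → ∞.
S_n ~ 6 · n^7 · (log n)^6 / 7

By integral comparison, S_n = ∫_1^n 6 · x^6 · (log x)^6 dx + O(n^6 · (log n)^6). For the integral, the leading term of ∫_1^n x^6 (log x)^6 dx is n^7/7 · (log n)^6 (by repeated integration by parts; each step lowers the log-exponent and produces a relatively O(1/log n) correction). Hence S_n ~ 6 · n^7 · (log n)^6 / 7.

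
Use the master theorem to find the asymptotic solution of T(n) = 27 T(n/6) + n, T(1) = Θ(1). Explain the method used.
T(n) = Θ(n^(log_6 27))

Master theorem: compare f(n) = n to n^(log_6 27) where log_6 27 ≈ 1.839. Since 1 < log_6 27, we have f(n) = O(n^(log_6 27 − ε)) for some ε > 0 — Case 1. Hence T(n) = Θ(n^(log_6 27)).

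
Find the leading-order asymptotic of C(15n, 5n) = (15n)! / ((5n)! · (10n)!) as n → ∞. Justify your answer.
C(15n, 5n) ~ (27/4)^(5n) · sqrt(3/(4π·5n))

Write N = 5n. Apply Stirling to each factorial:
  (3N)! ~ sqrt(2π·3N) · (3N/e)^(3N),
  N! ~ sqrt(2π N) · (N/e)^N,
  (2N)! ~ sqrt(2π·2N) · (2N/e)^(2N).
The exponential factors combine to (3N)^(3N) / (N^N · (2N)^(2N)) = 3^(3N)/2^(2N) = (3^3/2^2)^N = (27/4)^N.
The square-root prefactors combine to sqrt(2π·3N) / (sqrt(2π N)·sqrt(2π·2N)) = sqrt(3 / (2π·2·N)) = sqrt(3/(4π·5n)).
Substituting N = 5n: C(15n, 5n) ~ (27/4)^(5n) · sqrt(3/(4π·5n)).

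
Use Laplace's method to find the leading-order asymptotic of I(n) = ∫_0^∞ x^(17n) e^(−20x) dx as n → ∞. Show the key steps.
I(n) ~ (sqrt(2π·17n) / 20) · (17n/(20e))^(17n)

Write the integrand as exp(17n ln x − 20x) and set f(x) = 17n ln x − 20x. Then f'(x) = 17n/x − 20 = 0 at x* = 17n/20, and f''(x*) = −17n/x*^2 = −20^2/(17n). Laplace's method (interior maximum) gives
  I(n) ~ e^(f(x*)) · sqrt(2π / |f''(x*)|)
        = exp(17n ln(17n/20) − 17n) · sqrt(2π · 17n / 20^2)
        = (17n/20)^(17n) e^(−17n) · sqrt(2π·17n) / 20
        = (sqrt(2π·17n) / 20) · (17n/(20e))^(17n).
This matches Γ(17n+1)/20^(17n+1) with Stirling applied to Γ.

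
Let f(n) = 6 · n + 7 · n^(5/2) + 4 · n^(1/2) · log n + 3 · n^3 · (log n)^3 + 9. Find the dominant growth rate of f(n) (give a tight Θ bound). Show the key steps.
f(n) ∈ Θ(n^3 · (log n)^3)

Compare the terms by growth order. For large n, n^a · (log n)^b dominates n^a' · (log n)^b' iff a > a', or (a = a' and b > b'). Ranking the 5 terms shows the dominant one is 3 · n^3 · (log n)^3. Hence f(n) ∈ Θ(n^3 · (log n)^3).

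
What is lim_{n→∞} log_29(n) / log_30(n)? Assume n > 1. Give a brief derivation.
lim = ln(30) / ln(29) = log_29(30)

Change of base: log_29(n) = ln n / ln 29 and log_30(n) = ln n / ln 30. The ratio is (ln n / ln 29) · (ln 30 / ln n) = ln 30 / ln 29, a constant independent of n. So the limit is ln 30 / ln 29 = log_29(30).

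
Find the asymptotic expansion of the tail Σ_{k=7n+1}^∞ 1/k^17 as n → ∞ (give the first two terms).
Σ_{k>7n} 1/k^17 = 1/(16 · (7n)^16) − 1/(2 · (7n)^17) + O(1/(7n)^18)

Compare to the integral: ∫_{7n}^∞ x^(−17) dx = [−x^(−16)/16]_{7n}^∞ = 1/((17−1)·(7n)^16). The Euler-Maclaurin correction adds −f(7n)/2 = −1/(2·(7n)^17). Euler-Maclaurin then gives
  Σ_{k>7n} 1/k^17 = ∫_{7n}^∞ dx/x^17 − 1/(2·(7n)^17) + O(1/(7n)^18).
(Equivalently this is ζ(17) − Σ_{k≤7n} 1/k^17.)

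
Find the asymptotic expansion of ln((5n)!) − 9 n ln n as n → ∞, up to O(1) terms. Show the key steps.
ln((5n)!) − 9 n ln n = −4 n ln n + 5(ln 5 − 1) n + (1/2) ln(2π·5n) + O(1/n)

Stirling: ln((5n)!) = 5n ln(5n) − 5n + (1/2) ln(2π·5n) + O(1/n).
Expand 5n ln(5n) = 5n (ln n + ln 5) = 5n ln n + 5n ln 5.
Subtract 9n ln n: leading term is (5 − 9) n ln n = −4 n ln n. The next term is 5n ln 5 − 5n = 5(ln 5 − 1) n. Then the (1/2) ln(2π·5n) correction.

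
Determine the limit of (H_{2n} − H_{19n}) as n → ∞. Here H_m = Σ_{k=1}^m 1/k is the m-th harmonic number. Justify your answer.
lim = ln(2/19)

Euler-Maclaurin gives H_m = ln m + γ + 1/(2m) + O(1/m^2). The γ and O(1/m) terms cancel in the difference:
  H_{2n} − H_{19n} = ln(2n) − ln(19n) + O(1/n) = ln(2/19) + O(1/n).
Hence the limit is ln(2/19).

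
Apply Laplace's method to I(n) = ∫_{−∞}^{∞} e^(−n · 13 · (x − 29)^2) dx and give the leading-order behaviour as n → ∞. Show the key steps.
I(n) = sqrt(π/(13n))

Here φ(x) = 13 · (x − 29)^2 has its unique minimum at x* = 29 with φ(x*) = 0 and φ''(x*) = 26. Laplace's method gives
  I(n) ~ e^(−n φ(x*)) · sqrt(2π / (n · φ''(x*))) = sqrt(2π / (26n)) = sqrt(π/(13n)).
This is exact: substituting u = (x − 29)·sqrt(13n) gives I(n) = (1/sqrt(13n)) ∫_{−∞}^{∞} e^(−u^2) du = sqrt(π/(13n)).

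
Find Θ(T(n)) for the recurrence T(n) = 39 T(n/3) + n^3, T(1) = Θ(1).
T(n) = Θ(n^(log_3 39))

Master theorem: compare f(n) = n^3 to n^(log_3 39) where log_3 39 ≈ 3.335. Since 3 < log_3 39, we have f(n) = O(n^(log_3 39 − ε)) for some ε > 0 — Case 1. Hence T(n) = Θ(n^(log_3 39)).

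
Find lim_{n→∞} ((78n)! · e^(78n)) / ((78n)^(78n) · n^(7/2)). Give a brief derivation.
lim = 0

Stirling: (78n)! ~ sqrt(2π·78n) · (78n/e)^(78n). Hence
  (78n)! · e^(78n) / (78n)^(78n) ~ sqrt(2π·78n).
Dividing by n^(7/2): sqrt(2π·78n) / n^(7/2) = sqrt(2π·78) · n^((1−7)/2), so the expression behaves like sqrt(2π·78) · n^((1−7)/2) → 0.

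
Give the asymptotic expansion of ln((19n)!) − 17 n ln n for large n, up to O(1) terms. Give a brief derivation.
ln((19n)!) − 17 n ln n = 2 n ln n + 19(ln 19 − 1) n + (1/2) ln(2π·19n) + O(1/n)

Stirling: ln((19n)!) = 19n ln(19n) − 19n + (1/2) ln(2π·19n) + O(1/n).
Expand 19n ln(19n) = 19n (ln n + ln 19) = 19n ln n + 19n ln 19.
Subtract 17n ln n: leading term is (19 − 17) n ln n = 2 n ln n. The next term is 19n ln 19 − 19n = 19(ln 19 − 1) n. Then the (1/2) ln(2π·19n) correction.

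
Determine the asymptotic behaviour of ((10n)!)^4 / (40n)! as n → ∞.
((10n)!)^4/(40n)! ~ ((2π·10n)^(3/2) / 2) · 4^(−4·10n)  →  0

Write N = 10n. Stirling: N! ~ sqrt(2π N)(N/e)^N and (4N)! ~ sqrt(2π·4N)·(4N/e)^(4N).
  (N!)^4/(4N)! ~ (2π N)^(4/2) (N/e)^(4N) / [sqrt(2π·4N) (4N/e)^(4N)]
     = (2π N)^(4/2) / sqrt(2π·4N) · (N/(4N))^(4N)
     = (2π N)^((4−1)/2) / 2 · 4^(−4N).
Since 4^4 > 1, the factor 4^(−4N) decays exponentially, so the ratio → 0. Substituting N = 10n gives the stated form.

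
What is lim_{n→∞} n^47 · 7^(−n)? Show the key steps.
lim = 0

Exponentials with base > 1 dominate every fixed polynomial: for any fixed c, n^c / 7^n → 0 as n → ∞ (e.g. by the ratio test, or by writing 7^n = e^(n ln 7) and noting e^(n ln 7) / n^c → ∞). Hence n^47 · 7^(−n) = n^47 / 7^n → 0.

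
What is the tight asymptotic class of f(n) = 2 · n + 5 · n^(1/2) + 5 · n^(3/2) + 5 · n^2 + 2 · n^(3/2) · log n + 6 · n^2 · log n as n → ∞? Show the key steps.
f(n) ∈ Θ(n^2 · log n)

Compare the terms by growth order. For large n, n^a · (log n)^b dominates n^a' · (log n)^b' iff a > a', or (a = a' and b > b'). Ranking the 6 terms shows the dominant one is 6 · n^2 · log n. Hence f(n) ∈ Θ(n^2 · log n).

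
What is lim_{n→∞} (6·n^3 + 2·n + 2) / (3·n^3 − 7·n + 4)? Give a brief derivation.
lim = 6/3 = 2

For large n the leading n^3 terms dominate both numerator and denominator. Dividing top and bottom by n^3, every other term tends to 0, leaving 6/3 = 2.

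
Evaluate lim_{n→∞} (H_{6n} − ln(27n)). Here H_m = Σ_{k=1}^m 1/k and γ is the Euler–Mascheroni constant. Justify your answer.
lim = ln(2/9) + γ

By Euler-Maclaurin, H_m = ln m + γ + O(1/m). So
  H_{6n} − ln(27n) = ln(6n) + γ − ln(27n) + O(1/n)
                       = ln(6/27) + γ + O(1/n).
Hence the limit is ln(6/27) + γ (= ln(2/9)).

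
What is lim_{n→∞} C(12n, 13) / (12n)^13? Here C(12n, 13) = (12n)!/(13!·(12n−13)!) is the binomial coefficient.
lim = 1/13! = 1/6227020800

With N = 12n → ∞: C(N, 13) / N^13 = [N(N−1)…(N−12)] / (13! · N^13) = (1/13!) · 1 · (1 − 1/(12n)) · … · (1 − 12/(12n)). Each factor → 1 as N → ∞, so the limit is 1/13! = 1/6227020800.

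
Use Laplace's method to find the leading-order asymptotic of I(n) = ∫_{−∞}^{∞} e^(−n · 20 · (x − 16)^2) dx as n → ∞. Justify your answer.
I(n) = sqrt(π/(20n))

Here φ(x) = 20 · (x − 16)^2 has its unique minimum at x* = 16 with φ(x*) = 0 and φ''(x*) = 40. Laplace's method gives
  I(n) ~ e^(−n φ(x*)) · sqrt(2π / (n · φ''(x*))) = sqrt(2π / (40n)) = sqrt(π/(20n)).
This is exact: substituting u = (x − 16)·sqrt(20n) gives I(n) = (1/sqrt(20n)) ∫_{−∞}^{∞} e^(−u^2) du = sqrt(π/(20n)).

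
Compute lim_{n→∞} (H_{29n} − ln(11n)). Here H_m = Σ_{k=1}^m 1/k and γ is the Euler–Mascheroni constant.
lim = ln(29/11) + γ

By Euler-Maclaurin, H_m = ln m + γ + O(1/m). So
  H_{29n} − ln(11n) = ln(29n) + γ − ln(11n) + O(1/n)
                       = ln(29/11) + γ + O(1/n).
Hence the limit is ln(29/11) + γ.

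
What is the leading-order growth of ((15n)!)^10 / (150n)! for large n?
((15n)!)^10/(150n)! ~ ((2π·15n)^(9/2) / sqrt(10)) · 10^(−10·15n)  →  0

Write N = 15n. Stirling: N! ~ sqrt(2π N)(N/e)^N and (10N)! ~ sqrt(2π·10N)·(10N/e)^(10N).
  (N!)^10/(10N)! ~ (2π N)^(10/2) (N/e)^(10N) / [sqrt(2π·10N) (10N/e)^(10N)]
     = (2π N)^(10/2) / sqrt(2π·10N) · (N/(10N))^(10N)
     = (2π N)^((10−1)/2) / sqrt(10) · 10^(−10N).
Since 10^10 > 1, the factor 10^(−10N) decays exponentially, so the ratio → 0. Substituting N = 15n gives the stated form.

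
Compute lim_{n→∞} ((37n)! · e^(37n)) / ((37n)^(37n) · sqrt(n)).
lim = sqrt(2π·37)

Stirling: (37n)! ~ sqrt(2π·37n) · (37n/e)^(37n). Hence
  (37n)! · e^(37n) / (37n)^(37n) ~ sqrt(2π·37n).
Dividing by sqrt(n): sqrt(2π·37n) / sqrt(n) = sqrt(2π·37) · n^((1−1)/2), so the limit is sqrt(2π·37).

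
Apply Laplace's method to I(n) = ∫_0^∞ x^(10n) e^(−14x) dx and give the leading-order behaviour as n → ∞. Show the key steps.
I(n) ~ (sqrt(2π·10n) / 14) · (10n/(14e))^(10n)

Write the integrand as exp(10n ln x − 14x) and set f(x) = 10n ln x − 14x. Then f'(x) = 10n/x − 14 = 0 at x* = 10n/14, and f''(x*) = −10n/x*^2 = −14^2/(10n). Laplace's method (interior maximum) gives
  I(n) ~ e^(f(x*)) · sqrt(2π / |f''(x*)|)
        = exp(10n ln(10n/14) − 10n) · sqrt(2π · 10n / 14^2)
        = (10n/14)^(10n) e^(−10n) · sqrt(2π·10n) / 14
        = (sqrt(2π·10n) / 14) · (10n/(14e))^(10n).
This matches Γ(10n+1)/14^(10n+1) with Stirling applied to Γ.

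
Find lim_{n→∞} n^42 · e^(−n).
lim = 0

Exponentials with base > 1 dominate every fixed polynomial: for any fixed c, n^c / e^n → 0 as n → ∞ (e.g. by the ratio test, or since e^n grows faster than any power of n). Hence n^42 · e^(−n) = n^42 / e^n → 0.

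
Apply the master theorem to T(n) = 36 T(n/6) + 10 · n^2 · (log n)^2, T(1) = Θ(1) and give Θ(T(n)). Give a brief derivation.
T(n) = Θ(n^2 · (log n)^3)

Here log_6 36 = 2 and f(n) = 10 · n^2 · (log n)^2 = Θ(n^(log_6 36) · (log n)^2). This is the extended Case 2 of the master theorem (f matches the critical exponent up to log factors), giving T(n) = Θ(n^(log_6 36) · (log n)^(2+1)) = Θ(n^2 · (log n)^3).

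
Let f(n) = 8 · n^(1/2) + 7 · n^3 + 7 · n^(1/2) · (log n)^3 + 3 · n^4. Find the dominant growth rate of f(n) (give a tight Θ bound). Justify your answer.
f(n) ∈ Θ(n^4)

Compare the terms by growth order. For large n, n^a · (log n)^b dominates n^a' · (log n)^b' iff a > a', or (a = a' and b > b'). Ranking the 4 terms shows the dominant one is 3 · n^4. Hence f(n) ∈ Θ(n^4).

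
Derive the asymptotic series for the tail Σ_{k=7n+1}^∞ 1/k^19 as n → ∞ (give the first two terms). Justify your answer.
Σ_{k>7n} 1/k^19 = 1/(18 · (7n)^18) − 1/(2 · (7n)^19) + O(1/(7n)^20)

Compare to the integral: ∫_{7n}^∞ x^(−19) dx = [−x^(−18)/18]_{7n}^∞ = 1/((19−1)·(7n)^18). The Euler-Maclaurin correction adds −f(7n)/2 = −1/(2·(7n)^19). Euler-Maclaurin then gives
  Σ_{k>7n} 1/k^19 = ∫_{7n}^∞ dx/x^19 − 1/(2·(7n)^19) + O(1/(7n)^20).
(Equivalently this is ζ(19) − Σ_{k≤7n} 1/k^19.)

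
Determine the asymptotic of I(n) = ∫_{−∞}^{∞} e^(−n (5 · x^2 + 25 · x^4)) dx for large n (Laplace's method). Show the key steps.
I(n) ~ sqrt(π/(5n))

φ(x) = 5 · x^2 + 25 · x^4 has its unique global minimum at x* = 0 (since φ'(x) = 10x + 100x^3 = 0 only at x = 0 for real x with both coefficients positive, and φ → ∞ as |x| → ∞). At x* = 0, φ(0) = 0 and φ''(0) = 10. Laplace's method then gives
  I(n) ~ sqrt(2π / (n · φ''(0))) · e^(−n φ(0)) = sqrt(2π / (10n)) = sqrt(π/(5n)).
The 25 · x^4 term contributes only at subleading order (an O(1/n) relative correction).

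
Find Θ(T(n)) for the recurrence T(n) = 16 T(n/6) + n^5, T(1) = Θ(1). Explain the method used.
T(n) = Θ(n^5)

log_6 16 ≈ 1.547. f(n) = n^5 dominates n^(log_6 16) since 5 > 1.547, and the regularity condition a·f(n/b) = 16·(n/6)^5 = (16/7776)·n^5 ≤ c·f(n) holds with c = 16/7776 ≈ 0.00206 < 1. So this is Case 3: T(n) = Θ(f(n)) = Θ(n^5).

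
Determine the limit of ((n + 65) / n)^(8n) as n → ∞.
lim = e^520

Rewrite as (1 + 65/n)^(8n). By the standard limit (1 + x/n)^n → e^x, we have (1 + 65/n)^n → e^65, and raising to the 8th power gives e^520.
More precisely, ln[(1 + 65/n)^(8n)] = 8n · ln(1 + 65/n) = 8n · (65/n + O(1/n^2)) = 520 + O(1/n) → 520.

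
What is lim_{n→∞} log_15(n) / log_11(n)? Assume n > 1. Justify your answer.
lim = ln(11) / ln(15) = log_15(11)

Change of base: log_15(n) = ln n / ln 15 and log_11(n) = ln n / ln 11. The ratio is (ln n / ln 15) · (ln 11 / ln n) = ln 11 / ln 15, a constant independent of n. So the limit is ln 11 / ln 15 = log_15(11).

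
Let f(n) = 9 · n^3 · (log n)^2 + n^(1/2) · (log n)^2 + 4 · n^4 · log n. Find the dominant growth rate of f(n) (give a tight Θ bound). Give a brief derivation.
f(n) ∈ Θ(n^4 · log n)

Compare the terms by growth order. For large n, n^a · (log n)^b dominates n^a' · (log n)^b' iff a > a', or (a = a' and b > b'). Ranking the 3 terms shows the dominant one is 4 · n^4 · log n. Hence f(n) ∈ Θ(n^4 · log n).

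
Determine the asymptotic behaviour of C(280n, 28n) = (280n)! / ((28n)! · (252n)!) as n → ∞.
C(280n, 28n) ~ (10000000000/387420489)^(28n) · sqrt(5/(9π·28n))

Write N = 28n. Apply Stirling to each factorial:
  (10N)! ~ sqrt(2π·10N) · (10N/e)^(10N),
  N! ~ sqrt(2π N) · (N/e)^N,
  (9N)! ~ sqrt(2π·9N) · (9N/e)^(9N).
The exponential factors combine to (10N)^(10N) / (N^N · (9N)^(9N)) = 10^(10N)/9^(9N) = (10^10/9^9)^N = (10000000000/387420489)^N.
The square-root prefactors combine to sqrt(2π·10N) / (sqrt(2π N)·sqrt(2π·9N)) = sqrt(10 / (2π·9·N)) = sqrt(5/(9π·28n)).
Substituting N = 28n: C(280n, 28n) ~ (10000000000/387420489)^(28n) · sqrt(5/(9π·28n)).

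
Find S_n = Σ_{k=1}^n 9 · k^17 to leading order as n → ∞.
S_n ~ n^18 / 2

By integral comparison (Euler-Maclaurin), Σ_{k=1}^n 9 · k^17 = 9 · ∫_0^n x^17 dx + O(n^17) = 9 · n^18/18 = n^18 / 2 + O(n^17). (Equivalently, Faulhaber's formula gives the same leading term.)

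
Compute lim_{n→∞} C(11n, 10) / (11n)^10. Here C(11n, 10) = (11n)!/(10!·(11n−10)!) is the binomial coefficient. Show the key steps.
lim = 1/10! = 1/3628800

With N = 11n → ∞: C(N, 10) / N^10 = [N(N−1)…(N−9)] / (10! · N^10) = (1/10!) · 1 · (1 − 1/(11n)) · … · (1 − 9/(11n)). Each factor → 1 as N → ∞, so the limit is 1/10! = 1/3628800.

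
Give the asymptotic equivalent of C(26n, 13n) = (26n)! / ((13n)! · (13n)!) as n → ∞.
C(26n, 13n) ~ (4)^(13n) · sqrt(1/(π·13n))

Write N = 13n. Apply Stirling to each factorial:
  (2N)! ~ sqrt(2π·2N) · (2N/e)^(2N),
  N! ~ sqrt(2π N) · (N/e)^N,
  (1N)! ~ sqrt(2π·1N) · (1N/e)^(1N).
The exponential factors combine to (2N)^(2N) / (N^N · (1N)^(1N)) = 2^(2N)/1^(1N) = (2^2/1^1)^N = (4)^N.
The square-root prefactors combine to sqrt(2π·2N) / (sqrt(2π N)·sqrt(2π·1N)) = sqrt(2 / (2π·1·N)) = sqrt(1/(π·13n)).
Substituting N = 13n: C(26n, 13n) ~ (4)^(13n) · sqrt(1/(π·13n)).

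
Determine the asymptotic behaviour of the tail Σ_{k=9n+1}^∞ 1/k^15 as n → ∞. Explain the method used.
Σ_{k>9n} 1/k^15 ~ 1/(14 · (9n)^14)

Compare to the integral: ∫_{9n}^∞ x^(−15) dx = [−x^(−14)/14]_{9n}^∞ = 1/((15−1)·(9n)^14). Euler-Maclaurin then gives
  Σ_{k>9n} 1/k^15 = ∫_{9n}^∞ dx/x^15 − 1/(2·(9n)^15) + O(1/(9n)^16).
(Equivalently this is ζ(15) − Σ_{k≤9n} 1/k^15.)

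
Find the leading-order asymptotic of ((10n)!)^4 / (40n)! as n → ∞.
((10n)!)^4/(40n)! ~ ((2π·10n)^(3/2) / 2) · 4^(−4·10n)  →  0

Write N = 10n. Stirling: N! ~ sqrt(2π N)(N/e)^N and (4N)! ~ sqrt(2π·4N)·(4N/e)^(4N).
  (N!)^4/(4N)! ~ (2π N)^(4/2) (N/e)^(4N) / [sqrt(2π·4N) (4N/e)^(4N)]
     = (2π N)^(4/2) / sqrt(2π·4N) · (N/(4N))^(4N)
     = (2π N)^((4−1)/2) / 2 · 4^(−4N).
Since 4^4 > 1, the factor 4^(−4N) decays exponentially, so the ratio → 0. Substituting N = 10n gives the stated form.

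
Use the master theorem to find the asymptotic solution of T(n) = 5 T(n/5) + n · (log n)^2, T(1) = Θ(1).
T(n) = Θ(n · (log n)^3)

Here log_5 5 = 1 and f(n) = n · (log n)^2 = Θ(n^(log_5 5) · (log n)^2). This is the extended Case 2 of the master theorem (f matches the critical exponent up to log factors), giving T(n) = Θ(n^(log_5 5) · (log n)^(2+1)) = Θ(n · (log n)^3).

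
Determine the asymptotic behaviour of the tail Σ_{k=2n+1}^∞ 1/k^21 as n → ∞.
Σ_{k>2n} 1/k^21 ~ 1/(20 · (2n)^20)

Compare to the integral: ∫_{2n}^∞ x^(−21) dx = [−x^(−20)/20]_{2n}^∞ = 1/((21−1)·(2n)^20). Euler-Maclaurin then gives
  Σ_{k>2n} 1/k^21 = ∫_{2n}^∞ dx/x^21 − 1/(2·(2n)^21) + O(1/(2n)^22).
(Equivalently this is ζ(21) − Σ_{k≤2n} 1/k^21.)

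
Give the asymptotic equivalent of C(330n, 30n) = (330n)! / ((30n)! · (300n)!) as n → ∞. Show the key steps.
C(330n, 30n) ~ (285311670611/10000000000)^(30n) · sqrt(11/(20π·30n))

Write N = 30n. Apply Stirling to each factorial:
  (11N)! ~ sqrt(2π·11N) · (11N/e)^(11N),
  N! ~ sqrt(2π N) · (N/e)^N,
  (10N)! ~ sqrt(2π·10N) · (10N/e)^(10N).
The exponential factors combine to (11N)^(11N) / (N^N · (10N)^(10N)) = 11^(11N)/10^(10N) = (11^11/10^10)^N = (285311670611/10000000000)^N.
The square-root prefactors combine to sqrt(2π·11N) / (sqrt(2π N)·sqrt(2π·10N)) = sqrt(11 / (2π·10·N)) = sqrt(11/(20π·30n)).
Substituting N = 30n: C(330n, 30n) ~ (285311670611/10000000000)^(30n) · sqrt(11/(20π·30n)).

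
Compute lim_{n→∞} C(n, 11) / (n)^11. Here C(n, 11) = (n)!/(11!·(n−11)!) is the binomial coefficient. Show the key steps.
lim = 1/11! = 1/39916800

With N = n → ∞: C(N, 11) / N^11 = [N(N−1)…(N−10)] / (11! · N^11) = (1/11!) · 1 · (1 − 1/n) · … · (1 − 10/n). Each factor → 1 as N → ∞, so the limit is 1/11! = 1/39916800.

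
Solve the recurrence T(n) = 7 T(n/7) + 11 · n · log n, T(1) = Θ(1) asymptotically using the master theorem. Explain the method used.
T(n) = Θ(n · (log n)^2)

Here log_7 7 = 1 and f(n) = 11 · n · log n = Θ(n^(log_7 7) · (log n)^1). This is the extended Case 2 of the master theorem (f matches the critical exponent up to log factors), giving T(n) = Θ(n^(log_7 7) · (log n)^(1+1)) = Θ(n · (log n)^2).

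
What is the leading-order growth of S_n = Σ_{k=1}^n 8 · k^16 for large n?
S_n ~ 8 · n^17 / 17

By integral comparison (Euler-Maclaurin), Σ_{k=1}^n 8 · k^16 = 8 · ∫_0^n x^16 dx + O(n^16) = 8 · n^17/17 + O(n^16). (Equivalently, Faulhaber's formula gives the same leading term.)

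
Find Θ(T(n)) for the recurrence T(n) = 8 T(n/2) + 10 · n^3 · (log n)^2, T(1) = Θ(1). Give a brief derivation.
T(n) = Θ(n^3 · (log n)^3)

Here log_2 8 = 3 and f(n) = 10 · n^3 · (log n)^2 = Θ(n^(log_2 8) · (log n)^2). This is the extended Case 2 of the master theorem (f matches the critical exponent up to log factors), giving T(n) = Θ(n^(log_2 8) · (log n)^(2+1)) = Θ(n^3 · (log n)^3).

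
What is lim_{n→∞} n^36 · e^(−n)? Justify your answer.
lim = 0

Exponentials with base > 1 dominate every fixed polynomial: for any fixed c, n^c / e^n → 0 as n → ∞ (e.g. by the ratio test, or since e^n grows faster than any power of n). Hence n^36 · e^(−n) = n^36 / e^n → 0.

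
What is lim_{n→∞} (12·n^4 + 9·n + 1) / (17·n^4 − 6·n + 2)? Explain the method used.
lim = 12/17

For large n the leading n^4 terms dominate both numerator and denominator. Dividing top and bottom by n^4, every other term tends to 0, leaving 12/17.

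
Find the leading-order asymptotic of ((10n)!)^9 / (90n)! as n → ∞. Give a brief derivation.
((10n)!)^9/(90n)! ~ ((2π·10n)^(8/2) / 3) · 9^(−9·10n)  →  0

Write N = 10n. Stirling: N! ~ sqrt(2π N)(N/e)^N and (9N)! ~ sqrt(2π·9N)·(9N/e)^(9N).
  (N!)^9/(9N)! ~ (2π N)^(9/2) (N/e)^(9N) / [sqrt(2π·9N) (9N/e)^(9N)]
     = (2π N)^(9/2) / sqrt(2π·9N) · (N/(9N))^(9N)
     = (2π N)^((9−1)/2) / 3 · 9^(−9N).
Since 9^9 > 1, the factor 9^(−9N) decays exponentially, so the ratio → 0. Substituting N = 10n gives the stated form.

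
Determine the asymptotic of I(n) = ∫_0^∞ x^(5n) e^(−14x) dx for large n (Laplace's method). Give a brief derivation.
I(n) ~ (sqrt(2π·5n) / 14) · (5n/(14e))^(5n)

Write the integrand as exp(5n ln x − 14x) and set f(x) = 5n ln x − 14x. Then f'(x) = 5n/x − 14 = 0 at x* = 5n/14, and f''(x*) = −5n/x*^2 = −14^2/(5n). Laplace's method (interior maximum) gives
  I(n) ~ e^(f(x*)) · sqrt(2π / |f''(x*)|)
        = exp(5n ln(5n/14) − 5n) · sqrt(2π · 5n / 14^2)
        = (5n/14)^(5n) e^(−5n) · sqrt(2π·5n) / 14
        = (sqrt(2π·5n) / 14) · (5n/(14e))^(5n).
This matches Γ(5n+1)/14^(5n+1) with Stirling applied to Γ.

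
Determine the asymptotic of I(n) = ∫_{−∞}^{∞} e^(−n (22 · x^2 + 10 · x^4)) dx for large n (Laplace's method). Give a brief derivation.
I(n) ~ sqrt(π/(22n))

φ(x) = 22 · x^2 + 10 · x^4 has its unique global minimum at x* = 0 (since φ'(x) = 44x + 40x^3 = 0 only at x = 0 for real x with both coefficients positive, and φ → ∞ as |x| → ∞). At x* = 0, φ(0) = 0 and φ''(0) = 44. Laplace's method then gives
  I(n) ~ sqrt(2π / (n · φ''(0))) · e^(−n φ(0)) = sqrt(2π / (44n)) = sqrt(π/(22n)).
The 10 · x^4 term contributes only at subleading order (an O(1/n) relative correction).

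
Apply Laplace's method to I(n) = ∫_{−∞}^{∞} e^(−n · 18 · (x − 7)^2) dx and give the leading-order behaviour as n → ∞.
I(n) = sqrt(π/(18n))

Here φ(x) = 18 · (x − 7)^2 has its unique minimum at x* = 7 with φ(x*) = 0 and φ''(x*) = 36. Laplace's method gives
  I(n) ~ e^(−n φ(x*)) · sqrt(2π / (n · φ''(x*))) = sqrt(2π / (36n)) = sqrt(π/(18n)).
This is exact: substituting u = (x − 7)·sqrt(18n) gives I(n) = (1/sqrt(18n)) ∫_{−∞}^{∞} e^(−u^2) du = sqrt(π/(18n)).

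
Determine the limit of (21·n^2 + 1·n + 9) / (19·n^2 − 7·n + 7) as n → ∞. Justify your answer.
lim = 21/19

For large n the leading n^2 terms dominate both numerator and denominator. Dividing top and bottom by n^2, every other term tends to 0, leaving 21/19.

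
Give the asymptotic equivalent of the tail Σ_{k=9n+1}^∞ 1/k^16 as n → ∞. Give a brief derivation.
Σ_{k>9n} 1/k^16 ~ 1/(15 · (9n)^15)

Compare to the integral: ∫_{9n}^∞ x^(−16) dx = [−x^(−15)/15]_{9n}^∞ = 1/((16−1)·(9n)^15). Euler-Maclaurin then gives
  Σ_{k>9n} 1/k^16 = ∫_{9n}^∞ dx/x^16 − 1/(2·(9n)^16) + O(1/(9n)^17).
(Equivalently this is ζ(16) − Σ_{k≤9n} 1/k^16.)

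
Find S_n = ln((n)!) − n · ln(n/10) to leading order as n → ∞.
S_n ~ n · (ln 10 − 1) + O(ln n)

Stirling: ln((n)!) = n ln(n) − n + O(ln n).
  S_n = n ln(n) − n − n ln(n/10) + O(ln n)
      = n ln(n) − n ln n + n ln 10 − n + O(ln n)
      = n ln 10 − n + O(ln n)
      = n (ln 10 − 1) + O(ln n).
Numerically ln(10) − 1 ≈ 1.3026.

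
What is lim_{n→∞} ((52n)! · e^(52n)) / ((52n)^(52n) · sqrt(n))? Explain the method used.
lim = sqrt(2π·52)

Stirling: (52n)! ~ sqrt(2π·52n) · (52n/e)^(52n). Hence
  (52n)! · e^(52n) / (52n)^(52n) ~ sqrt(2π·52n).
Dividing by sqrt(n): sqrt(2π·52n) / sqrt(n) = sqrt(2π·52) · n^((1−1)/2), so the limit is sqrt(2π·52).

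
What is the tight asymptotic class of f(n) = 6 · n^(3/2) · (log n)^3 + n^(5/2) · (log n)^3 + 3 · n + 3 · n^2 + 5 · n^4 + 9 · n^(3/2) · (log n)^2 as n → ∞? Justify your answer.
f(n) ∈ Θ(n^4)

Compare the terms by growth order. For large n, n^a · (log n)^b dominates n^a' · (log n)^b' iff a > a', or (a = a' and b > b'). Ranking the 6 terms shows the dominant one is 5 · n^4. Hence f(n) ∈ Θ(n^4).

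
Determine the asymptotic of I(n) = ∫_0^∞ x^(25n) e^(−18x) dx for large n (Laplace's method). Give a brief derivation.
I(n) ~ (sqrt(2π·25n) / 18) · (25n/(18e))^(25n)

Write the integrand as exp(25n ln x − 18x) and set f(x) = 25n ln x − 18x. Then f'(x) = 25n/x − 18 = 0 at x* = 25n/18, and f''(x*) = −25n/x*^2 = −18^2/(25n). Laplace's method (interior maximum) gives
  I(n) ~ e^(f(x*)) · sqrt(2π / |f''(x*)|)
        = exp(25n ln(25n/18) − 25n) · sqrt(2π · 25n / 18^2)
        = (25n/18)^(25n) e^(−25n) · sqrt(2π·25n) / 18
        = (sqrt(2π·25n) / 18) · (25n/(18e))^(25n).
This matches Γ(25n+1)/18^(25n+1) with Stirling applied to Γ.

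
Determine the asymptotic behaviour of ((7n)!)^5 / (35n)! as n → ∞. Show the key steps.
((7n)!)^5/(35n)! ~ ((2π·7n)^(4/2) / sqrt(5)) · 5^(−5·7n)  →  0

Write N = 7n. Stirling: N! ~ sqrt(2π N)(N/e)^N and (5N)! ~ sqrt(2π·5N)·(5N/e)^(5N).
  (N!)^5/(5N)! ~ (2π N)^(5/2) (N/e)^(5N) / [sqrt(2π·5N) (5N/e)^(5N)]
     = (2π N)^(5/2) / sqrt(2π·5N) · (N/(5N))^(5N)
     = (2π N)^((5−1)/2) / sqrt(5) · 5^(−5N).
Since 5^5 > 1, the factor 5^(−5N) decays exponentially, so the ratio → 0. Substituting N = 7n gives the stated form.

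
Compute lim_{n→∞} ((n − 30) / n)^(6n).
lim = e^(−180)

Rewrite as (1 − 30/n)^(6n). By the standard limit (1 + x/n)^n → e^x, we have (1 − 30/n)^n → e^(−30), and raising to the 6th power gives e^(−180).
More precisely, ln[(1 − 30/n)^(6n)] = 6n · ln(1 − 30/n) = 6n · (-30/n + O(1/n^2)) = -180 + O(1/n) → -180.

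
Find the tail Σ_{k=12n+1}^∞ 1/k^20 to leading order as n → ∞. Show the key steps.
Σ_{k>12n} 1/k^20 ~ 1/(19 · (12n)^19)

Compare to the integral: ∫_{12n}^∞ x^(−20) dx = [−x^(−19)/19]_{12n}^∞ = 1/((20−1)·(12n)^19). Euler-Maclaurin then gives
  Σ_{k>12n} 1/k^20 = ∫_{12n}^∞ dx/x^20 − 1/(2·(12n)^20) + O(1/(12n)^21).
(Equivalently this is ζ(20) − Σ_{k≤12n} 1/k^20.)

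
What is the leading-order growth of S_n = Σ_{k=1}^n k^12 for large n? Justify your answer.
S_n ~ n^13 / 13

By integral comparison (Euler-Maclaurin), Σ_{k=1}^n k^12 = ∫_0^n x^12 dx + O(n^12) = n^13/13 + O(n^12). (Equivalently, Faulhaber's formula gives the same leading term.)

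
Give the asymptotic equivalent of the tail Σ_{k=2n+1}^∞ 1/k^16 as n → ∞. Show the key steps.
Σ_{k>2n} 1/k^16 ~ 1/(15 · (2n)^15)

Compare to the integral: ∫_{2n}^∞ x^(−16) dx = [−x^(−15)/15]_{2n}^∞ = 1/((16−1)·(2n)^15). Euler-Maclaurin then gives
  Σ_{k>2n} 1/k^16 = ∫_{2n}^∞ dx/x^16 − 1/(2·(2n)^16) + O(1/(2n)^17).
(Equivalently this is ζ(16) − Σ_{k≤2n} 1/k^16.)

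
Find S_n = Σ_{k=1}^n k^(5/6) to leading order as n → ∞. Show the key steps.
S_n ~ (6/11) · n^(11/6)

Integral comparison: Σ_{k=1}^n k^(5/6) = ∫_0^n x^(5/6) dx + O(n^(5/6)). The integral is n^(1 + 5/6) / (1 + 5/6) = n^((5+6)/6) / ((5+6)/6) = (6/11) · n^(11/6).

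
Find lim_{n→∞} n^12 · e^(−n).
lim = 0

Exponentials with base > 1 dominate every fixed polynomial: for any fixed c, n^c / e^n → 0 as n → ∞ (e.g. by the ratio test, or since e^n grows faster than any power of n). Hence n^12 · e^(−n) = n^12 / e^n → 0.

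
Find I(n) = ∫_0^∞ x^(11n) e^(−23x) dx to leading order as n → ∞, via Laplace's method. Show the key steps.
I(n) ~ (sqrt(2π·11n) / 23) · (11n/(23e))^(11n)

Write the integrand as exp(11n ln x − 23x) and set f(x) = 11n ln x − 23x. Then f'(x) = 11n/x − 23 = 0 at x* = 11n/23, and f''(x*) = −11n/x*^2 = −23^2/(11n). Laplace's method (interior maximum) gives
  I(n) ~ e^(f(x*)) · sqrt(2π / |f''(x*)|)
        = exp(11n ln(11n/23) − 11n) · sqrt(2π · 11n / 23^2)
        = (11n/23)^(11n) e^(−11n) · sqrt(2π·11n) / 23
        = (sqrt(2π·11n) / 23) · (11n/(23e))^(11n).
This matches Γ(11n+1)/23^(11n+1) with Stirling applied to Γ.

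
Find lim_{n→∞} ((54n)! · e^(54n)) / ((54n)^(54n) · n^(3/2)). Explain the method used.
lim = 0

Stirling: (54n)! ~ sqrt(2π·54n) · (54n/e)^(54n). Hence
  (54n)! · e^(54n) / (54n)^(54n) ~ sqrt(2π·54n).
Dividing by n^(3/2): sqrt(2π·54n) / n^(3/2) = sqrt(2π·54) · n^((1−3)/2), so the expression behaves like sqrt(2π·54) · n^((1−3)/2) → 0.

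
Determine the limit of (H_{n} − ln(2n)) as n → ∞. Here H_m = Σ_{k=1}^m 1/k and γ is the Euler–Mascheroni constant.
lim = −ln 2 + γ

By Euler-Maclaurin, H_m = ln m + γ + O(1/m). So
  H_{n} − ln(2n) = ln(n) + γ − ln(2n) + O(1/n)
                       = ln(1/2) + γ + O(1/n).
Hence the limit is ln(1/2) + γ.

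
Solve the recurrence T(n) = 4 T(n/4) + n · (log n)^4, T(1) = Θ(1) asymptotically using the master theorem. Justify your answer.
T(n) = Θ(n · (log n)^5)

Here log_4 4 = 1 and f(n) = n · (log n)^4 = Θ(n^(log_4 4) · (log n)^4). This is the extended Case 2 of the master theorem (f matches the critical exponent up to log factors), giving T(n) = Θ(n^(log_4 4) · (log n)^(4+1)) = Θ(n · (log n)^5).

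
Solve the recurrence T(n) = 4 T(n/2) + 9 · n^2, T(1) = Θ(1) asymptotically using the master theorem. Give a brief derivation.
T(n) = Θ(n^2 log n)

log_2 4 = 2, and f(n) = 9 · n^2 = Θ(n^(log_2 4)). This is Case 2 of the master theorem: T(n) = Θ(f(n) · log n) = Θ(n^2 log n).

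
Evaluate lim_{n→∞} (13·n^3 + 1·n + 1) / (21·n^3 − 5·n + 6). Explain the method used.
lim = 13/21

For large n the leading n^3 terms dominate both numerator and denominator. Dividing top and bottom by n^3, every other term tends to 0, leaving 13/21.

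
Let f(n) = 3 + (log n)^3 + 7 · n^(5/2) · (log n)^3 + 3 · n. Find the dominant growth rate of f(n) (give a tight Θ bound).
f(n) ∈ Θ(n^(5/2) · (log n)^3)

Compare the terms by growth order. For large n, n^a · (log n)^b dominates n^a' · (log n)^b' iff a > a', or (a = a' and b > b'). Ranking the 4 terms shows the dominant one is 7 · n^(5/2) · (log n)^3. Hence f(n) ∈ Θ(n^(5/2) · (log n)^3).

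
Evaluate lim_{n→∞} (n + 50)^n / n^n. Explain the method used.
lim = e^50

Rewrite as (1 + 50/n)^(n). By the standard limit (1 + x/n)^n → e^x, we have (1 + 50/n)^n → e^50, and raising to the 1st power gives e^50.
More precisely, ln[(1 + 50/n)^(n)] = n · ln(1 + 50/n) = n · (50/n + O(1/n^2)) = 50 + O(1/n) → 50.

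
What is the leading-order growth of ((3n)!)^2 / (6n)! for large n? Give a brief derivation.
((3n)!)^2/(6n)! ~ ((2π·3n)^(1/2) / sqrt(2)) · 2^(−2·3n)  →  0

Write N = 3n. Stirling: N! ~ sqrt(2π N)(N/e)^N and (2N)! ~ sqrt(2π·2N)·(2N/e)^(2N).
  (N!)^2/(2N)! ~ (2π N)^(2/2) (N/e)^(2N) / [sqrt(2π·2N) (2N/e)^(2N)]
     = (2π N)^(2/2) / sqrt(2π·2N) · (N/(2N))^(2N)
     = (2π N)^((2−1)/2) / sqrt(2) · 2^(−2N).
Since 2^2 > 1, the factor 2^(−2N) decays exponentially, so the ratio → 0. Substituting N = 3n gives the stated form.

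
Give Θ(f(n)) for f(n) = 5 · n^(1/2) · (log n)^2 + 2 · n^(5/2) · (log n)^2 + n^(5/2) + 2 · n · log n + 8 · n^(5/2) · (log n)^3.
f(n) ∈ Θ(n^(5/2) · (log n)^3)

Compare the terms by growth order. For large n, n^a · (log n)^b dominates n^a' · (log n)^b' iff a > a', or (a = a' and b > b'). Ranking the 5 terms shows the dominant one is 8 · n^(5/2) · (log n)^3. Hence f(n) ∈ Θ(n^(5/2) · (log n)^3).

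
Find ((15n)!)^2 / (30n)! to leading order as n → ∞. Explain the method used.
((15n)!)^2/(30n)! ~ ((2π·15n)^(1/2) / sqrt(2)) · 2^(−2·15n)  →  0

Write N = 15n. Stirling: N! ~ sqrt(2π N)(N/e)^N and (2N)! ~ sqrt(2π·2N)·(2N/e)^(2N).
  (N!)^2/(2N)! ~ (2π N)^(2/2) (N/e)^(2N) / [sqrt(2π·2N) (2N/e)^(2N)]
     = (2π N)^(2/2) / sqrt(2π·2N) · (N/(2N))^(2N)
     = (2π N)^((2−1)/2) / sqrt(2) · 2^(−2N).
Since 2^2 > 1, the factor 2^(−2N) decays exponentially, so the ratio → 0. Substituting N = 15n gives the stated form.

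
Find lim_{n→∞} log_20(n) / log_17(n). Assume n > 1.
lim = ln(17) / ln(20) = log_20(17)

Change of base: log_20(n) = ln n / ln 20 and log_17(n) = ln n / ln 17. The ratio is (ln n / ln 20) · (ln 17 / ln n) = ln 17 / ln 20, a constant independent of n. So the limit is ln 17 / ln 20 = log_20(17).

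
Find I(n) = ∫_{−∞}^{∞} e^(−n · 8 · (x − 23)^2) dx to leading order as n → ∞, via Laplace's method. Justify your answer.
I(n) = sqrt(π/(8n))

Here φ(x) = 8 · (x − 23)^2 has its unique minimum at x* = 23 with φ(x*) = 0 and φ''(x*) = 16. Laplace's method gives
  I(n) ~ e^(−n φ(x*)) · sqrt(2π / (n · φ''(x*))) = sqrt(2π / (16n)) = sqrt(π/(8n)).
This is exact: substituting u = (x − 23)·sqrt(8n) gives I(n) = (1/sqrt(8n)) ∫_{−∞}^{∞} e^(−u^2) du = sqrt(π/(8n)).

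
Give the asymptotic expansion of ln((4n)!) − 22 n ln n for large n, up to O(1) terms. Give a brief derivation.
ln((4n)!) − 22 n ln n = −18 n ln n + 4(ln 4 − 1) n + (1/2) ln(2π·4n) + O(1/n)

Stirling: ln((4n)!) = 4n ln(4n) − 4n + (1/2) ln(2π·4n) + O(1/n).
Expand 4n ln(4n) = 4n (ln n + ln 4) = 4n ln n + 4n ln 4.
Subtract 22n ln n: leading term is (4 − 22) n ln n = −18 n ln n. The next term is 4n ln 4 − 4n = 4(ln 4 − 1) n. Then the (1/2) ln(2π·4n) correction.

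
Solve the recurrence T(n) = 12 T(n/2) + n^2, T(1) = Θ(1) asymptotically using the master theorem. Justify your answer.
T(n) = Θ(n^(log_2 12))

Master theorem: compare f(n) = n^2 to n^(log_2 12) where log_2 12 ≈ 3.585. Since 2 < log_2 12, we have f(n) = O(n^(log_2 12 − ε)) for some ε > 0 — Case 1. Hence T(n) = Θ(n^(log_2 12)).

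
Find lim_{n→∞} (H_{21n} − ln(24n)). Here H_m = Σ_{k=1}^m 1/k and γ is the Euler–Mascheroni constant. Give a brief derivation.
lim = ln(7/8) + γ

By Euler-Maclaurin, H_m = ln m + γ + O(1/m). So
  H_{21n} − ln(24n) = ln(21n) + γ − ln(24n) + O(1/n)
                       = ln(21/24) + γ + O(1/n).
Hence the limit is ln(21/24) + γ (= ln(7/8)).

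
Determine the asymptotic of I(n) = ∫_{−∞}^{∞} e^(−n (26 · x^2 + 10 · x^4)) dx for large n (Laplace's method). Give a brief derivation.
I(n) ~ sqrt(π/(26n))

φ(x) = 26 · x^2 + 10 · x^4 has its unique global minimum at x* = 0 (since φ'(x) = 52x + 40x^3 = 0 only at x = 0 for real x with both coefficients positive, and φ → ∞ as |x| → ∞). At x* = 0, φ(0) = 0 and φ''(0) = 52. Laplace's method then gives
  I(n) ~ sqrt(2π / (n · φ''(0))) · e^(−n φ(0)) = sqrt(2π / (52n)) = sqrt(π/(26n)).
The 10 · x^4 term contributes only at subleading order (an O(1/n) relative correction).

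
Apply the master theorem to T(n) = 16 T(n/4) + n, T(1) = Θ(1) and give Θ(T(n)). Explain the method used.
T(n) = Θ(n^2)

Master theorem: compare f(n) = n to n^(log_4 16) where log_4 16 = 2. Since 1 < log_4 16, we have f(n) = O(n^(log_4 16 − ε)) for some ε > 0 — Case 1. Hence T(n) = Θ(n^(log_4 16)) = Θ(n^2).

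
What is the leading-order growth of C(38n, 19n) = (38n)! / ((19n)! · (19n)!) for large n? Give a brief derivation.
C(38n, 19n) ~ (4)^(19n) · sqrt(1/(π·19n))

Write N = 19n. Apply Stirling to each factorial:
  (2N)! ~ sqrt(2π·2N) · (2N/e)^(2N),
  N! ~ sqrt(2π N) · (N/e)^N,
  (1N)! ~ sqrt(2π·1N) · (1N/e)^(1N).
The exponential factors combine to (2N)^(2N) / (N^N · (1N)^(1N)) = 2^(2N)/1^(1N) = (2^2/1^1)^N = (4)^N.
The square-root prefactors combine to sqrt(2π·2N) / (sqrt(2π N)·sqrt(2π·1N)) = sqrt(2 / (2π·1·N)) = sqrt(1/(π·19n)).
Substituting N = 19n: C(38n, 19n) ~ (4)^(19n) · sqrt(1/(π·19n)).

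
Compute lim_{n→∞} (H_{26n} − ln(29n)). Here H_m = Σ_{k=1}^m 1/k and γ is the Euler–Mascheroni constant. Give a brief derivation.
lim = ln(26/29) + γ

By Euler-Maclaurin, H_m = ln m + γ + O(1/m). So
  H_{26n} − ln(29n) = ln(26n) + γ − ln(29n) + O(1/n)
                       = ln(26/29) + γ + O(1/n).
Hence the limit is ln(26/29) + γ.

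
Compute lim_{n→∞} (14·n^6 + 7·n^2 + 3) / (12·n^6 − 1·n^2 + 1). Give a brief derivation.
lim = 14/12 = 7/6

For large n the leading n^6 terms dominate both numerator and denominator. Dividing top and bottom by n^6, every other term tends to 0, leaving 14/12 = 7/6.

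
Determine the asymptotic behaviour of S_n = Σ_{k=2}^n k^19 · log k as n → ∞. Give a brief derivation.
S_n ~ n^20 log n / 20 − n^20 / 400

By integral comparison, S_n = ∫_1^n x^19 · log x dx + O(n^19 · log n). For the integral, ∫ x^19 log x dx = n^20 log n / 20 − n^20/400 (integration by parts). Hence S_n ~ n^20 log n / 20 − n^20 / 400.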